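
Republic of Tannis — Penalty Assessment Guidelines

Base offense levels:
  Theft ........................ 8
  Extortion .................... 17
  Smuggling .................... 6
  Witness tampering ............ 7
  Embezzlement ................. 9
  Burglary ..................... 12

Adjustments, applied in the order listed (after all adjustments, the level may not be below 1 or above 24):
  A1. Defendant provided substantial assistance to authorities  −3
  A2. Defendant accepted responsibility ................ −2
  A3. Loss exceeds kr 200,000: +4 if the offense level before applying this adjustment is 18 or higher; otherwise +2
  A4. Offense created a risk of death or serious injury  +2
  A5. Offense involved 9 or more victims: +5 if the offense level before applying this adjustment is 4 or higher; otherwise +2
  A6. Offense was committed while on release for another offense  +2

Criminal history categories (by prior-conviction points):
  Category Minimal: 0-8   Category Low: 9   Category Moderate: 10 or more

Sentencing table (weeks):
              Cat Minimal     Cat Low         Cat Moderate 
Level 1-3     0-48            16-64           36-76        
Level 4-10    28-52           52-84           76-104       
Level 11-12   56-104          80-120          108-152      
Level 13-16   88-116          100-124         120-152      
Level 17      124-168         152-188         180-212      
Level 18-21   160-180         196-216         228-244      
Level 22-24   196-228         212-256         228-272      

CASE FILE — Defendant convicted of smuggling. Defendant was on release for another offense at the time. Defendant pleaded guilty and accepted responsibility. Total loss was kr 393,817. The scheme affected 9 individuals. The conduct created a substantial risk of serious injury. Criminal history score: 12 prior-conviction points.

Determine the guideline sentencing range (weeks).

Base offense level for smuggling: 6.
A2 applies: 6 − 2 = 4.
A3 applies (level before this adjustment is 4 < 18, so +2): 4 + 2 = 6.
A4 applies: 6 + 2 = 8.
A5 applies (level before this adjustment is 8 ≥ 4, so +5): 8 + 5 = 13.
A6 applies: 13 + 2 = 15.
Final offense level: 15.
Criminal history: 12 prior points → Category Moderate (10+).
Level 15 falls in the 13-16 band.
Grid: Level 13-16 × Category Moderate = 120-152 weeks.

120-152 weeks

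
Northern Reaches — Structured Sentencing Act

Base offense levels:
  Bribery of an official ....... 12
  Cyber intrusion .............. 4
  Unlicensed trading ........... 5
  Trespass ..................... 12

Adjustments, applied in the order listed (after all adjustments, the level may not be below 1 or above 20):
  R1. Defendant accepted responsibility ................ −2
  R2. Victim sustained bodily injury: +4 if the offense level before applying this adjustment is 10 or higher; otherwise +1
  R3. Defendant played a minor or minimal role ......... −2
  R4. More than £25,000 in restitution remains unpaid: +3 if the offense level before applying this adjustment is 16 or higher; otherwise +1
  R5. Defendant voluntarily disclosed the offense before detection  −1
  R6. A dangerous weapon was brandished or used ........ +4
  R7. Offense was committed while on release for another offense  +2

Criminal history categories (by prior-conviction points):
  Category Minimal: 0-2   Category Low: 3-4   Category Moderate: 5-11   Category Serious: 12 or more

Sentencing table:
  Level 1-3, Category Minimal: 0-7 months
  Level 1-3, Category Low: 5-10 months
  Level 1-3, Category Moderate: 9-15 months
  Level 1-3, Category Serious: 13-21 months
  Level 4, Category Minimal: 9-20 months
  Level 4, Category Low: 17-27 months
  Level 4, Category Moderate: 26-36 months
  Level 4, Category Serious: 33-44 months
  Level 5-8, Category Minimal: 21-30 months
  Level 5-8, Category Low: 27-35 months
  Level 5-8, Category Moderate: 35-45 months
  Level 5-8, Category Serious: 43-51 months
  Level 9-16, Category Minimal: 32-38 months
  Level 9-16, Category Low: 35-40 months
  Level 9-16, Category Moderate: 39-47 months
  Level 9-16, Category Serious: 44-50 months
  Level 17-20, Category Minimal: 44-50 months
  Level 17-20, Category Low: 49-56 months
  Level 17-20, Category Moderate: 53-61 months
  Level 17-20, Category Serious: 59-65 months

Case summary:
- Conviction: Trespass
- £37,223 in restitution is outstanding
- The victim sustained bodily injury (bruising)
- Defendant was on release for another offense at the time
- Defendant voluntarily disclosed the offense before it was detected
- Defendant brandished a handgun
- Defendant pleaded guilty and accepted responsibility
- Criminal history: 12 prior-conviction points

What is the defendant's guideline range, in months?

Base offense level for trespass: 12.
R1 applies: 12 − 2 = 10.
R2 applies (level before this adjustment is 10 ≥ 10, so +4): 10 + 4 = 14.
R4 applies (level before this adjustment is 14 < 16, so +1): 14 + 1 = 15.
R5 applies: 15 − 1 = 14.
R6 applies: 14 + 4 = 18.
R7 applies: 18 + 2 = 20.
Final offense level: 20.
Criminal history: 12 prior points → Category Serious (12+).
Level 20 falls in the 17-20 band.
Grid: Level 17-20 × Category Serious = 59-65 months.

59-65 months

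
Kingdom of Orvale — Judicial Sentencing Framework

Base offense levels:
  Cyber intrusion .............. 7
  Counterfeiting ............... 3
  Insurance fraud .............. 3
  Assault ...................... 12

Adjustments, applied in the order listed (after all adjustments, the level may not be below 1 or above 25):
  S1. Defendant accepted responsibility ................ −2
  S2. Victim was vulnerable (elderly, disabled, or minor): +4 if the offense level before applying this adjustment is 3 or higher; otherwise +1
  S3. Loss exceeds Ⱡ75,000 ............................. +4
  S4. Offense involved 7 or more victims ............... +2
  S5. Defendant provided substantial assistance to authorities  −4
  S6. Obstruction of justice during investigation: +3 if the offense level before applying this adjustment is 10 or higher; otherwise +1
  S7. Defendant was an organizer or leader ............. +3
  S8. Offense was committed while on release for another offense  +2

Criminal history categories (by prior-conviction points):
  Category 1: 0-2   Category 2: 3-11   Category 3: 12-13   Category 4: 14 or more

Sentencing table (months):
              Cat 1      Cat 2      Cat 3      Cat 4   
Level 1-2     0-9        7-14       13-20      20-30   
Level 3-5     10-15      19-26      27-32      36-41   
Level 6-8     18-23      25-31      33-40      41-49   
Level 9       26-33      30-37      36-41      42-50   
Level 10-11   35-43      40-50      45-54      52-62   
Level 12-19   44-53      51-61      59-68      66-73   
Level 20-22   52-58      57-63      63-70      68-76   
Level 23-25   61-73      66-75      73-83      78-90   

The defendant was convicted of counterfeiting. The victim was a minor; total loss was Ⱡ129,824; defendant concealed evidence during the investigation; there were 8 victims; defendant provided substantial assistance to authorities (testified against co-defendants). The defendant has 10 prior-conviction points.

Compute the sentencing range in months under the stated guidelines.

Base offense level for counterfeiting: 3.
S1 does not apply.
S2 applies (level before this adjustment is 3 ≥ 3, so +4): 3 + 4 = 7.
S3 applies: 7 + 4 = 11.
S4 applies: 11 + 2 = 13.
S5 applies: 13 − 4 = 9.
S6 applies (level before this adjustment is 9 < 10, so +1): 9 + 1 = 10.
S7 does not apply.
S8 does not apply.
Final offense level: 10.
Criminal history: 10 prior points → Category 2 (3-11).
Level 10 falls in the 10-11 band.
Grid: Level 10-11 × Category 2 = 40-50 months.

40-50 months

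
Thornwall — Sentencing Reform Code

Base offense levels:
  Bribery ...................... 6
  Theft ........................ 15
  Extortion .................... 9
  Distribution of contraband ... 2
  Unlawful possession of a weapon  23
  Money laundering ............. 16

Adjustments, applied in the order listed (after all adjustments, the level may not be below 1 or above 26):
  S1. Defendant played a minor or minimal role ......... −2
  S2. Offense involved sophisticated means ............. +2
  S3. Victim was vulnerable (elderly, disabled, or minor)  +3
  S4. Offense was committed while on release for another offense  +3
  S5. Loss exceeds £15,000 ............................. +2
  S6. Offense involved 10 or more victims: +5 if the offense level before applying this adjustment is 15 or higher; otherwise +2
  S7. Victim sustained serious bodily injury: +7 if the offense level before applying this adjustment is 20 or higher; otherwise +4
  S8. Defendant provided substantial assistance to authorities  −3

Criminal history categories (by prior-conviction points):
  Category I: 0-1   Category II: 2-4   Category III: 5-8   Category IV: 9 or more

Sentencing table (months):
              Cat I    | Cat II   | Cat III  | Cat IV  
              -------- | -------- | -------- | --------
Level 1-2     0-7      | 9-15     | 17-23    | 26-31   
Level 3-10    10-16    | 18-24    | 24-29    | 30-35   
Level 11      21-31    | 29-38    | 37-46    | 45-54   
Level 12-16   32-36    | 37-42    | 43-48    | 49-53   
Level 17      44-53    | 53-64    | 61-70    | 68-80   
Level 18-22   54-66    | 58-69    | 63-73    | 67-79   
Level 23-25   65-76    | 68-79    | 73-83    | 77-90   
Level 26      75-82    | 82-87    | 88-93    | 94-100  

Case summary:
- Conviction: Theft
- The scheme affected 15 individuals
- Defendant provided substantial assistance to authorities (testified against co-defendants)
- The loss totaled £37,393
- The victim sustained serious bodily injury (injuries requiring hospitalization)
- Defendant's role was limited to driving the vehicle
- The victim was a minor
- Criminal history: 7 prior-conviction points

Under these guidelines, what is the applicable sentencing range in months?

88-93 months

Base offense level for theft: 15.
S1 applies: 15 − 2 = 13.
S3 applies: 13 + 3 = 16.
S5 applies: 16 + 2 = 18.
S6 applies (level before this adjustment is 18 ≥ 15, so +5): 18 + 5 = 23.
S7 applies (level before this adjustment is 23 ≥ 20, so +7): 23 + 7 = 30.
S8 applies: 30 − 3 = 27.
Level 27 exceeds the maximum of 26; capped at 26.
Final offense level: 26.
Criminal history: 7 prior points → Category III (5-8).
Level 26 falls in the 26 band.
Grid: Level 26 × Category III = 88-93 months.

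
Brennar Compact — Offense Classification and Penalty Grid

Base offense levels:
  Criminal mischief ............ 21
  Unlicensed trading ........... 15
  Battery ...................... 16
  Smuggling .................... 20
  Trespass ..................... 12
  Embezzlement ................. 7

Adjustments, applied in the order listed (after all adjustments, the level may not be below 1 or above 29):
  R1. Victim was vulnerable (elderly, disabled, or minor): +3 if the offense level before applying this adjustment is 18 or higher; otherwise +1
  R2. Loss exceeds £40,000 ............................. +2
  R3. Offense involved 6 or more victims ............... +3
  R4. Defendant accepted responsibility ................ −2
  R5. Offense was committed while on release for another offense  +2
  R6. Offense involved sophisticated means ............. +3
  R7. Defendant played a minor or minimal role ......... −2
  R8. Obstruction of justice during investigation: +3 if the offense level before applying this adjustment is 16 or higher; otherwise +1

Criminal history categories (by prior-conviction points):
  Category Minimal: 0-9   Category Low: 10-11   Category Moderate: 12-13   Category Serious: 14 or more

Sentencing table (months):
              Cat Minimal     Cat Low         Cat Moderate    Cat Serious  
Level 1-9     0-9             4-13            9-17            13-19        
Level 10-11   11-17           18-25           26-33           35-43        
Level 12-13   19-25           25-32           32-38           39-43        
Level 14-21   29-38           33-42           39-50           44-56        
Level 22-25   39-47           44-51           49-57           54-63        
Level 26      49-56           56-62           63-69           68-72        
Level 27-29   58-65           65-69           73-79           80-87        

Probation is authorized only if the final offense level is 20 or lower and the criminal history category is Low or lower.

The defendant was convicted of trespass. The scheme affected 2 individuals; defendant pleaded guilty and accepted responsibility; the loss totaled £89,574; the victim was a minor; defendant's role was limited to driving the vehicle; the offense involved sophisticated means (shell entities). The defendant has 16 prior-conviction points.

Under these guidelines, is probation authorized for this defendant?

No

Base offense level for trespass: 12.
R1 applies (level before this adjustment is 12 < 18, so +1): 12 + 1 = 13.
R2 applies: 13 + 2 = 15.
R3 does not apply.
R4 applies: 15 − 2 = 13.
R5 does not apply.
R6 applies: 13 + 3 = 16.
R7 applies: 16 − 2 = 14.
R8 does not apply.
Final offense level: 14.
Criminal history: 16 prior points → Category Serious (14+).
Level 14 falls in the 14-21 band.
Grid: Level 14-21 × Category Serious = 44-56 months.
Probation check: level 14 ≤ 20 and category Serious > Low → not eligible.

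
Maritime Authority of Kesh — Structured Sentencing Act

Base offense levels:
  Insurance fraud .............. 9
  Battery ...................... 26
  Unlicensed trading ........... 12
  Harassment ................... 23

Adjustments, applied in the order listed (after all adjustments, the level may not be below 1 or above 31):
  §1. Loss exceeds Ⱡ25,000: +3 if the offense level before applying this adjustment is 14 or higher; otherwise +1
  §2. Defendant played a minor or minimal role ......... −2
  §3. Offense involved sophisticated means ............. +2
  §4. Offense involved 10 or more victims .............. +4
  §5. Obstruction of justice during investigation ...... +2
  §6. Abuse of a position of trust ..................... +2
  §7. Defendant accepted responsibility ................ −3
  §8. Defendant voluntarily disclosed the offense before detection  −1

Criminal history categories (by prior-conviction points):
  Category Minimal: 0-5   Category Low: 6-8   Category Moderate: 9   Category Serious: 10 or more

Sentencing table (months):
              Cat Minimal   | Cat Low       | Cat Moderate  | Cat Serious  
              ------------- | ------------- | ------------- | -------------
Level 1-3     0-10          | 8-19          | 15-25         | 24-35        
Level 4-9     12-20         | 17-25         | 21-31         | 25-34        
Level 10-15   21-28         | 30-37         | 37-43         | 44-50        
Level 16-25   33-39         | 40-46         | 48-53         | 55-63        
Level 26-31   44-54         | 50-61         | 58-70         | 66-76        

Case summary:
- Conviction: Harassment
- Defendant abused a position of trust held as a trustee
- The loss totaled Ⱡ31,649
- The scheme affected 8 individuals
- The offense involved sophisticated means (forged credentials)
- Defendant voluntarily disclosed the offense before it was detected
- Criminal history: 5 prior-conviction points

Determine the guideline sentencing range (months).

44-54 months

Base offense level for harassment: 23.
§1 applies (level before this adjustment is 23 ≥ 14, so +3): 23 + 3 = 26.
§3 applies: 26 + 2 = 28.
§4 does not apply.
§5 does not apply.
§6 applies: 28 + 2 = 30.
§7 does not apply.
§8 applies: 30 − 1 = 29.
Final offense level: 29.
Criminal history: 5 prior points → Category Minimal (0-5).
Level 29 falls in the 26-31 band.
Grid: Level 26-31 × Category Minimal = 44-54 months.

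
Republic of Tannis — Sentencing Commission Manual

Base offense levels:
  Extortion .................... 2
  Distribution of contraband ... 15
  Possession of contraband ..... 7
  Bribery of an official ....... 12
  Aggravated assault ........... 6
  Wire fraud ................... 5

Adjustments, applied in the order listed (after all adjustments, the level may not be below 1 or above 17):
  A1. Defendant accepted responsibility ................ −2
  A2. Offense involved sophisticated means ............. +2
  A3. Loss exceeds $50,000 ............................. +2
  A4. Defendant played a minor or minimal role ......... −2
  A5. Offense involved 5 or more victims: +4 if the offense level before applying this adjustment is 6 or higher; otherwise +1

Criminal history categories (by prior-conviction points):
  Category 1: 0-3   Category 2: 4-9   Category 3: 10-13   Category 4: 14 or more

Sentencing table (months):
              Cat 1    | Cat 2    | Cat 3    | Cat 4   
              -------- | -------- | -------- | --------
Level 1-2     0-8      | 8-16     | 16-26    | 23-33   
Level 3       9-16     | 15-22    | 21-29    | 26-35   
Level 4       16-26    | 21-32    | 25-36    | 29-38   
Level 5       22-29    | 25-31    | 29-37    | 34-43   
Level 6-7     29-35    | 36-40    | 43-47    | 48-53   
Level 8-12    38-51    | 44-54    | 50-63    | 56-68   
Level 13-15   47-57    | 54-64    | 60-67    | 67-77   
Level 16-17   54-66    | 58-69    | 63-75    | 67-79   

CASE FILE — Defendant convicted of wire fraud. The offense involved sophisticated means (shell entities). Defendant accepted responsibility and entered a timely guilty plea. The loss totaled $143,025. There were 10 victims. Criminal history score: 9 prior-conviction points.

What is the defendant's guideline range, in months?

Base offense level for wire fraud: 5.
A1 applies: 5 − 2 = 3.
A2 applies: 3 + 2 = 5.
A3 applies: 5 + 2 = 7.
A5 applies (level before this adjustment is 7 ≥ 6, so +4): 7 + 4 = 11.
Final offense level: 11.
Criminal history: 9 prior points → Category 2 (4-9).
Level 11 falls in the 8-12 band.
Grid: Level 8-12 × Category 2 = 44-54 months.

44-54 months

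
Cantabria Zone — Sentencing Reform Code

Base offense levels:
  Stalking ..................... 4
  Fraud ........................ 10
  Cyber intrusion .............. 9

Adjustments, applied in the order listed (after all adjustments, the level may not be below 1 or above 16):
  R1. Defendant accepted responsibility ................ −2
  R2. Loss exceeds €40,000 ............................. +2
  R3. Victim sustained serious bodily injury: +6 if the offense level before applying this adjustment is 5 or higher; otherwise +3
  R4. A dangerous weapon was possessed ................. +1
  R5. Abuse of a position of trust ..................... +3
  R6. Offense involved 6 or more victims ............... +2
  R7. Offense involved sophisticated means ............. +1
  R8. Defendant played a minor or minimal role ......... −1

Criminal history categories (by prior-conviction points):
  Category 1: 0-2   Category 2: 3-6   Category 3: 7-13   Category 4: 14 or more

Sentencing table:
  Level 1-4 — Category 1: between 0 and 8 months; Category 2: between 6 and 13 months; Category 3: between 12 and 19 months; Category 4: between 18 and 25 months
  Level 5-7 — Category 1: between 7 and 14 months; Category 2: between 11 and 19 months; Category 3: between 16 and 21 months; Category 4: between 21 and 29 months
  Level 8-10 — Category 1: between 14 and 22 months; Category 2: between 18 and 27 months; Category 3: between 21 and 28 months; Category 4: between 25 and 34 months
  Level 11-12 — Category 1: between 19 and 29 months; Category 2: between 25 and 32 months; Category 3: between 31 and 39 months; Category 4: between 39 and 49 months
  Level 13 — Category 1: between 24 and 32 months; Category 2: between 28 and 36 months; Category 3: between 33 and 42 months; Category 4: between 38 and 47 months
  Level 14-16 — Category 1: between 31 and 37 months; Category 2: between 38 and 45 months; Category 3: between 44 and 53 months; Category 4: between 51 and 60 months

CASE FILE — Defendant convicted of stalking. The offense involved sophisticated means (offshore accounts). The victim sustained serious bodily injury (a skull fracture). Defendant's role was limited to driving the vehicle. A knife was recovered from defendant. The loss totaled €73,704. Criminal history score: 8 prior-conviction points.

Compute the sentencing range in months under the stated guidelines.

33-42 months

Base offense level for stalking: 4.
R2 applies: 4 + 2 = 6.
R3 applies (level before this adjustment is 6 ≥ 5, so +6): 6 + 6 = 12.
R4 applies: 12 + 1 = 13.
R5 does not apply.
R6 does not apply.
R7 applies: 13 + 1 = 14.
R8 applies: 14 − 1 = 13.
Final offense level: 13.
Criminal history: 8 prior points → Category 3 (7-13).
Level 13 falls in the 13 band.
Grid: Level 13 × Category 3 = 33-42 months.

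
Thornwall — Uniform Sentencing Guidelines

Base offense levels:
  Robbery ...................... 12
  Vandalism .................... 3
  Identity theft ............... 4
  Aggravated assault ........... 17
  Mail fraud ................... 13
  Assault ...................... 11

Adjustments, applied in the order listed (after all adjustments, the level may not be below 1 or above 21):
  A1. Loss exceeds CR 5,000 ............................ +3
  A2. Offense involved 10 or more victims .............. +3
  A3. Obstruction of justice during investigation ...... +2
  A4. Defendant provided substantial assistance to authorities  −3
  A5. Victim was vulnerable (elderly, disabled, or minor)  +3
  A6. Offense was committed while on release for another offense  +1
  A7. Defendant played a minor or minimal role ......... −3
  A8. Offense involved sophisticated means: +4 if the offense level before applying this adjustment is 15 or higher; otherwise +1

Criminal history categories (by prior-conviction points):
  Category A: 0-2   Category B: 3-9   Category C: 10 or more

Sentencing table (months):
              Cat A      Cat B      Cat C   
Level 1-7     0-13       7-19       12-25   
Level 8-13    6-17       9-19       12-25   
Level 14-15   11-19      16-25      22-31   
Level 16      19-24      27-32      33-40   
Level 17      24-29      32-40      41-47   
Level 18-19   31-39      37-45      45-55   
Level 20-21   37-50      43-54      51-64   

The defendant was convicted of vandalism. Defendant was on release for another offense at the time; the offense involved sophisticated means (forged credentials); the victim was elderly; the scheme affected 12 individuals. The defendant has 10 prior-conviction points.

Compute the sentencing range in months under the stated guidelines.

12-25 months

Base offense level for vandalism: 3.
A2 applies: 3 + 3 = 6.
A5 applies: 6 + 3 = 9.
A6 applies: 9 + 1 = 10.
A8 applies (level before this adjustment is 10 < 15, so +1): 10 + 1 = 11.
Final offense level: 11.
Criminal history: 10 prior points → Category C (10+).
Level 11 falls in the 8-13 band.
Grid: Level 8-13 × Category C = 12-25 months.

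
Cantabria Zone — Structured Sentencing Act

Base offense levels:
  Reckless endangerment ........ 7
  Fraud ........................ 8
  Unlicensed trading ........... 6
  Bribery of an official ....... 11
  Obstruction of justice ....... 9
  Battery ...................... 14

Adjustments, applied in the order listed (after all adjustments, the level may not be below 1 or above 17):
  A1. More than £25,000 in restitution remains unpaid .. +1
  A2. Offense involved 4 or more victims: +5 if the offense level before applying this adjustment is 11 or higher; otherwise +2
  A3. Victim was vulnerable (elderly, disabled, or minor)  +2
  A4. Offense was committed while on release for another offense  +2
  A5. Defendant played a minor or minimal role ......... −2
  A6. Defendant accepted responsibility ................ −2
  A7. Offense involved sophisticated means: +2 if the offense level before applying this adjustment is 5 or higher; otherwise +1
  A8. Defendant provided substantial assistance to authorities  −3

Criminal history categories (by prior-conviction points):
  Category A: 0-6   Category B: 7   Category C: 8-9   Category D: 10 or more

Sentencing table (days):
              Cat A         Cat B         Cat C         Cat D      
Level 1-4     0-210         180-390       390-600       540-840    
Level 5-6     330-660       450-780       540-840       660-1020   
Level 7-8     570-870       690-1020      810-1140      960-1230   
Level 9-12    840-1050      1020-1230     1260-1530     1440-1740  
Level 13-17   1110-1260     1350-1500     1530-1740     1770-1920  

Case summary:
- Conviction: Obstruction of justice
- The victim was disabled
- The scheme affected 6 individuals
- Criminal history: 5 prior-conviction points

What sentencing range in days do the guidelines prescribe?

Base offense level for obstruction of justice: 9.
A1 does not apply.
A2 applies (level before this adjustment is 9 < 11, so +2): 9 + 2 = 11.
A3 applies: 11 + 2 = 13.
A4 does not apply.
Final offense level: 13.
Criminal history: 5 prior points → Category A (0-6).
Level 13 falls in the 13-17 band.
Grid: Level 13-17 × Category A = 1110-1260 days.

1110-1260 days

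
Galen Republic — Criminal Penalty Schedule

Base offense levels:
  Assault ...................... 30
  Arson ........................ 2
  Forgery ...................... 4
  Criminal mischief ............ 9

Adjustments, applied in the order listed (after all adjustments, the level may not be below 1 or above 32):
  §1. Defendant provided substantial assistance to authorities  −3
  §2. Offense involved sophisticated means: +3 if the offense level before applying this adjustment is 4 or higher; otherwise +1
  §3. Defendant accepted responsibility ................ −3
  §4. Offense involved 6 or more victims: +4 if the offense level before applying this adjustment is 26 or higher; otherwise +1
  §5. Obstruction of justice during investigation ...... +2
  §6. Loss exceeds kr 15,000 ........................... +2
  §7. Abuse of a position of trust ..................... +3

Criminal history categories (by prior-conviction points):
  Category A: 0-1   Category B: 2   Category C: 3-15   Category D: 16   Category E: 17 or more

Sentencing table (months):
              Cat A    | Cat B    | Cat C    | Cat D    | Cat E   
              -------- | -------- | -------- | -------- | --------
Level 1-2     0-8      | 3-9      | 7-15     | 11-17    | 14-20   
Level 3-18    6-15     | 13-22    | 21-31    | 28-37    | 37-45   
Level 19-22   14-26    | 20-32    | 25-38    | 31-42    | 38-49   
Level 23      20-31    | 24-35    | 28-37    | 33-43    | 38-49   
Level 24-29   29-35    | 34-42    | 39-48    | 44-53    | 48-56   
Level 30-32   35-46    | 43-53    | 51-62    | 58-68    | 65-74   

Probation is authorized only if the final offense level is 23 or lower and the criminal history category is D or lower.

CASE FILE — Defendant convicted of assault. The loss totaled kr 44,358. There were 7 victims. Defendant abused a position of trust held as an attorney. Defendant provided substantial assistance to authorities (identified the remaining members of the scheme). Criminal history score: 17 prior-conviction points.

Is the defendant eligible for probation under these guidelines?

Base offense level for assault: 30.
§1 applies: 30 − 3 = 27.
§4 applies (level before this adjustment is 27 ≥ 26, so +4): 27 + 4 = 31.
§5 does not apply.
§6 applies: 31 + 2 = 33.
§7 applies: 33 + 3 = 36.
Level 36 exceeds the maximum of 32; capped at 32.
Final offense level: 32.
Criminal history: 17 prior points → Category E (17+).
Level 32 falls in the 30-32 band.
Grid: Level 30-32 × Category E = 65-74 months.
Probation check: level 32 > 23 and category E > D → not eligible.

No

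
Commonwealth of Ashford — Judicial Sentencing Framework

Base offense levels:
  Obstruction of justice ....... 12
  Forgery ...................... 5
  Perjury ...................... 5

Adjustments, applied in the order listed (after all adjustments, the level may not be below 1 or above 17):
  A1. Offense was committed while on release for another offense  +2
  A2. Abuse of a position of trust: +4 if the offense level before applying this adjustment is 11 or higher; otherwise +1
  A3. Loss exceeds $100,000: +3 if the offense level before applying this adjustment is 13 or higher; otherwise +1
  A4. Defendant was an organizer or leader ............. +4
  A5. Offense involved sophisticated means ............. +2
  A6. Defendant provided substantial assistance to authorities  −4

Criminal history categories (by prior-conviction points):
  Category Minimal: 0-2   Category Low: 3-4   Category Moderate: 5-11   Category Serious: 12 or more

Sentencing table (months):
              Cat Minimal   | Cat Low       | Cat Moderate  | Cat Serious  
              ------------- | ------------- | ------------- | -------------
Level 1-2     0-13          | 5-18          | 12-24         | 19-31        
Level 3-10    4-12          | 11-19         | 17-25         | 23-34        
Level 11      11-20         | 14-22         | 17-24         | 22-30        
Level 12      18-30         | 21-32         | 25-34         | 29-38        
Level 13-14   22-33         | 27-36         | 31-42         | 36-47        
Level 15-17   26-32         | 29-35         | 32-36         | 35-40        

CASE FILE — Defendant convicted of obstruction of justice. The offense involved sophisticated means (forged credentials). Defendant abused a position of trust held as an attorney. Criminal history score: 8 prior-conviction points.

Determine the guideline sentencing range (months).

32-36 months

Base offense level for obstruction of justice: 12.
A2 applies (level before this adjustment is 12 ≥ 11, so +4): 12 + 4 = 16.
A3 does not apply.
A5 applies: 16 + 2 = 18.
Level 18 exceeds the maximum of 17; capped at 17.
Final offense level: 17.
Criminal history: 8 prior points → Category Moderate (5-11).
Level 17 falls in the 15-17 band.
Grid: Level 15-17 × Category Moderate = 32-36 months.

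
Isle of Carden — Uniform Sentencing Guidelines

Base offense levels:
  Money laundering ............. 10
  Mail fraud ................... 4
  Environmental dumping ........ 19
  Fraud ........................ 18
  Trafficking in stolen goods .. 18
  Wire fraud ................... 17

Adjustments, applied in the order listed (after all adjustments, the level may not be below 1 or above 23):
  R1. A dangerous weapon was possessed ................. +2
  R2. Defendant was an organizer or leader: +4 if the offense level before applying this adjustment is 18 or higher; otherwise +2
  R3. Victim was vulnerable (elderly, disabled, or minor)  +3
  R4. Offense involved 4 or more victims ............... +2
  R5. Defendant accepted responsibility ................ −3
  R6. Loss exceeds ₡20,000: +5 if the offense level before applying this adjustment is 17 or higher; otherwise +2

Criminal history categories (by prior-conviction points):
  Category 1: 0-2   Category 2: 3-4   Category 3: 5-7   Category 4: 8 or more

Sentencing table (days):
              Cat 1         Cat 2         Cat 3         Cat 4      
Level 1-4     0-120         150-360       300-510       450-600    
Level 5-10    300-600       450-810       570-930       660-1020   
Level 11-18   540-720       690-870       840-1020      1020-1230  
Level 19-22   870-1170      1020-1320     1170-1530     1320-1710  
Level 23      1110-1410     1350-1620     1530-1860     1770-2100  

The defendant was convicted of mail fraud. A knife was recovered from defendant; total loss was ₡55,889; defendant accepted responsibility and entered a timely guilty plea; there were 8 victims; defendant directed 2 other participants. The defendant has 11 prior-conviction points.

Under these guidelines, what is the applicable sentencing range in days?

660-1020 days

Base offense level for mail fraud: 4.
R1 applies: 4 + 2 = 6.
R2 applies (level before this adjustment is 6 < 18, so +2): 6 + 2 = 8.
R3 does not apply.
R4 applies: 8 + 2 = 10.
R5 applies: 10 − 3 = 7.
R6 applies (level before this adjustment is 7 < 17, so +2): 7 + 2 = 9.
Final offense level: 9.
Criminal history: 11 prior points → Category 4 (8+).
Level 9 falls in the 5-10 band.
Grid: Level 5-10 × Category 4 = 660-1020 days.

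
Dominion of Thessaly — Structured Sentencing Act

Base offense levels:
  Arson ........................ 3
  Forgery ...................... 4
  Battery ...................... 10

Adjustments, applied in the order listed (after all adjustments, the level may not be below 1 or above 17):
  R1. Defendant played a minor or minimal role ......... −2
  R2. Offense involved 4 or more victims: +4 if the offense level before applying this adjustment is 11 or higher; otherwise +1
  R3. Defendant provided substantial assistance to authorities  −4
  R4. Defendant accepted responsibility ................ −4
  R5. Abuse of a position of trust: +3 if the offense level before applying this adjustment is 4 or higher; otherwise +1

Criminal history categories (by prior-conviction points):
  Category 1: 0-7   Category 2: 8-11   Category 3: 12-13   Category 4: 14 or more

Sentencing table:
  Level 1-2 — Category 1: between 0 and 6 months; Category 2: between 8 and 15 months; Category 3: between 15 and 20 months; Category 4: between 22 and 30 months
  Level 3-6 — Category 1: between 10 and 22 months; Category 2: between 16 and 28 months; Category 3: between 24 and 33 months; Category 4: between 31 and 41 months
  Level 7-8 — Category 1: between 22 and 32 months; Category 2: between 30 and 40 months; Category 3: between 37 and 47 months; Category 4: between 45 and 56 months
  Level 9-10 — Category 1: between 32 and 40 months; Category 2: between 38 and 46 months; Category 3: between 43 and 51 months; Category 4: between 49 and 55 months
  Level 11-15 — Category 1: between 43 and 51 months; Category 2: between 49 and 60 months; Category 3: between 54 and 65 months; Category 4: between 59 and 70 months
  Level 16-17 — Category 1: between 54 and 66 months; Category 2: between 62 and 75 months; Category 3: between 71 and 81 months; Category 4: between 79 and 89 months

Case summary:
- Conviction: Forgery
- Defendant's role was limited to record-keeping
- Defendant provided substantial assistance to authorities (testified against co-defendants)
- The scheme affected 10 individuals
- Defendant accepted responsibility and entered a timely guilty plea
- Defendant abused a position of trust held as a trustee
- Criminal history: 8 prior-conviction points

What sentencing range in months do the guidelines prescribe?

Base offense level for forgery: 4.
R1 applies: 4 − 2 = 2.
R2 applies (level before this adjustment is 2 < 11, so +1): 2 + 1 = 3.
R3 applies: 3 − 4 = -1.
R4 applies: -1 − 4 = -5.
R5 applies (level before this adjustment is -5 < 4, so +1): -5 + 1 = -4.
Level -4 is below the minimum of 1; floored at 1.
Final offense level: 1.
Criminal history: 8 prior points → Category 2 (8-11).
Level 1 falls in the 1-2 band.
Grid: Level 1-2 × Category 2 = 8-15 months.

8-15 months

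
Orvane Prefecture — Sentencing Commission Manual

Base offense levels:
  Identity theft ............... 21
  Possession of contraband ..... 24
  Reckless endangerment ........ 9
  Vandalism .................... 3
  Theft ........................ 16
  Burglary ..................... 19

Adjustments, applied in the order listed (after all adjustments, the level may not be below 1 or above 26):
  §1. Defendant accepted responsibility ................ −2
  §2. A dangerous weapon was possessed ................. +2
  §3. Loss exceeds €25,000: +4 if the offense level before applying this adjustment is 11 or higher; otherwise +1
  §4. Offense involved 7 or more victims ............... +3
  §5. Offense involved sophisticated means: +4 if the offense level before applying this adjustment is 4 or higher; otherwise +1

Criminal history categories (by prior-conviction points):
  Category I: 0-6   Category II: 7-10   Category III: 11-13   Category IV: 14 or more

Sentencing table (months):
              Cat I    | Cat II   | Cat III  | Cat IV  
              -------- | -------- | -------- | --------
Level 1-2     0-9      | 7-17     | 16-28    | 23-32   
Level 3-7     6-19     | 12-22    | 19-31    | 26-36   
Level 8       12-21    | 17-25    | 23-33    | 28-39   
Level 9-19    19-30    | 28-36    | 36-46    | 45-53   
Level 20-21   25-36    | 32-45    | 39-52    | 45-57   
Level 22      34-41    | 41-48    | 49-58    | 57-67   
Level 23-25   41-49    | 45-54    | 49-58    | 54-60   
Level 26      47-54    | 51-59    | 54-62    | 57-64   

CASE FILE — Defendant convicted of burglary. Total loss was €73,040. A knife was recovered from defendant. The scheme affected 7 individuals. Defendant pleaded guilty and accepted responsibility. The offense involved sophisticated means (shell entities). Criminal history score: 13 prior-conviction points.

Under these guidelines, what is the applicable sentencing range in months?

Base offense level for burglary: 19.
§1 applies: 19 − 2 = 17.
§2 applies: 17 + 2 = 19.
§3 applies (level before this adjustment is 19 ≥ 11, so +4): 19 + 4 = 23.
§4 applies: 23 + 3 = 26.
§5 applies (level before this adjustment is 26 ≥ 4, so +4): 26 + 4 = 30.
Level 30 exceeds the maximum of 26; capped at 26.
Final offense level: 26.
Criminal history: 13 prior points → Category III (11-13).
Level 26 falls in the 26 band.
Grid: Level 26 × Category III = 54-62 months.

54-62 months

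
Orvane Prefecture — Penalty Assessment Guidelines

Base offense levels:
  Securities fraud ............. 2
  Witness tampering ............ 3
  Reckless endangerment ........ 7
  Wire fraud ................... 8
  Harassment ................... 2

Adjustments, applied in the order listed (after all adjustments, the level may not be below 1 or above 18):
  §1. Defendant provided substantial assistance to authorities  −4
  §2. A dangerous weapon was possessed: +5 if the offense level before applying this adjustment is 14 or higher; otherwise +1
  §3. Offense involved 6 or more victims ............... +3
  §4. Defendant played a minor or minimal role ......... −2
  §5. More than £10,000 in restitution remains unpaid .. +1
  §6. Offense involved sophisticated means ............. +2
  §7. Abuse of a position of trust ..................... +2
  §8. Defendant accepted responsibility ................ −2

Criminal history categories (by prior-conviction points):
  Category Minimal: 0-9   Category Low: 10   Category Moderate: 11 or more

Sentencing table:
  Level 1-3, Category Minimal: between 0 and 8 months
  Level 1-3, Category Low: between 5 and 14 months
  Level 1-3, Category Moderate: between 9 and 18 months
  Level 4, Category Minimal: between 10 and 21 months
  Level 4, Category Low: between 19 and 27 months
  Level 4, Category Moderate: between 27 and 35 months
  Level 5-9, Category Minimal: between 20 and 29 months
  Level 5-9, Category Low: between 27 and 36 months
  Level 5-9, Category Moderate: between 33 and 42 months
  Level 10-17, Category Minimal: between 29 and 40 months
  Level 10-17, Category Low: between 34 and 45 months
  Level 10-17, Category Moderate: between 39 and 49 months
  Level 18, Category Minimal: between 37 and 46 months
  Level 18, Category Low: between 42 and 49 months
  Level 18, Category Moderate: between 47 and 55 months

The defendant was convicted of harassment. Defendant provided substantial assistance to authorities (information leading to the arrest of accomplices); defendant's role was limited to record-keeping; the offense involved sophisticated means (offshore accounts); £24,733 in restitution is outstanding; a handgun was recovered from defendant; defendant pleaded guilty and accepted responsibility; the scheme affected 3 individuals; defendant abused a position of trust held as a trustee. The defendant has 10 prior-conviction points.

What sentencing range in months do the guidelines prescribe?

Base offense level for harassment: 2.
§1 applies: 2 − 4 = -2.
§2 applies (level before this adjustment is -2 < 14, so +1): -2 + 1 = -1.
§4 applies: -1 − 2 = -3.
§5 applies: -3 + 1 = -2.
§6 applies: -2 + 2 = 0.
§7 applies: 0 + 2 = 2.
§8 applies: 2 − 2 = 0.
Level 0 is below the minimum of 1; floored at 1.
Final offense level: 1.
Criminal history: 10 prior points → Category Low (10).
Level 1 falls in the 1-3 band.
Grid: Level 1-3 × Category Low = 5-14 months.

5-14 months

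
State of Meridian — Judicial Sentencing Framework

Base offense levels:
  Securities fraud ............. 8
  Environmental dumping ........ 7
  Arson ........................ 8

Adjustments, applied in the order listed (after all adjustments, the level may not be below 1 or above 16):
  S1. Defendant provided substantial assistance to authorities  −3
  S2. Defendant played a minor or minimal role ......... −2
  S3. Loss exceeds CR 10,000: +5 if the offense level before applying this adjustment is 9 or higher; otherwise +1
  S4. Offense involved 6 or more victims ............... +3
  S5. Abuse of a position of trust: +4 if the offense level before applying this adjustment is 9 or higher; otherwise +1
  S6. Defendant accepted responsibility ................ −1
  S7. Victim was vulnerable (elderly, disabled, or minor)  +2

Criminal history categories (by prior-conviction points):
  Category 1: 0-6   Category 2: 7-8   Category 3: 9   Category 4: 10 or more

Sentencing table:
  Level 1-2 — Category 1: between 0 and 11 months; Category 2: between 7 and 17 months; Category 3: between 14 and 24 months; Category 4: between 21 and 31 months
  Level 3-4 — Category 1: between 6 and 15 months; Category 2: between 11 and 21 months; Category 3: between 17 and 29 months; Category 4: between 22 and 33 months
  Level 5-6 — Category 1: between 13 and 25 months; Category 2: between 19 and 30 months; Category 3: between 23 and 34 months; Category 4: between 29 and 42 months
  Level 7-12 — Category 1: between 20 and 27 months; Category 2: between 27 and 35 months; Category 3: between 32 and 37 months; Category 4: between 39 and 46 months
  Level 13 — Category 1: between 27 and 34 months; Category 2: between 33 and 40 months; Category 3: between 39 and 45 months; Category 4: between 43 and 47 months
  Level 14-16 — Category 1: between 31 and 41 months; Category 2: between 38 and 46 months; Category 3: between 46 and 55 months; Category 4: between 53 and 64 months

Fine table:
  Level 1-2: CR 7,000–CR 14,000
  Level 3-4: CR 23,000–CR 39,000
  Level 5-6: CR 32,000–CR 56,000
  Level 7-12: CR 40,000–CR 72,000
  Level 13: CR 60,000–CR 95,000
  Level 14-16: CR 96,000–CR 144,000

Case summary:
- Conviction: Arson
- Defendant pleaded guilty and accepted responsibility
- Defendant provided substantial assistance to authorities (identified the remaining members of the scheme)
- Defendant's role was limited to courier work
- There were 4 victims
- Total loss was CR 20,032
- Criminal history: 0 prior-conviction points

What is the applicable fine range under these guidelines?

CR 23,000–CR 39,000

Base offense level for arson: 8.
S1 applies: 8 − 3 = 5.
S2 applies: 5 − 2 = 3.
S3 applies (level before this adjustment is 3 < 9, so +1): 3 + 1 = 4.
S5 does not apply.
S6 applies: 4 − 1 = 3.
S7 does not apply.
Final offense level: 3.
Level 3 falls in the 3-4 band.
Fine table: Level 3-4 → CR 23,000–CR 39,000.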